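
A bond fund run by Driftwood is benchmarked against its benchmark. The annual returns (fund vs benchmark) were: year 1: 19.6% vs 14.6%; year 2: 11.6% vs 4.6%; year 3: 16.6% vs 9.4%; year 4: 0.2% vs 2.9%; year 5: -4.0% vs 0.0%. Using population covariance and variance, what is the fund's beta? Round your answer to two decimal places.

r̄p = 8.8000%,  r̄m = 6.3000%
Cov = Σ(rp − r̄p)(rm − r̄m) / 5 = 43.7880
Var(rm) = Σ(rm − r̄m)² / 5 = 26.5280
β = Cov / Var = 43.7880 / 26.5280 = 1.6506

1.65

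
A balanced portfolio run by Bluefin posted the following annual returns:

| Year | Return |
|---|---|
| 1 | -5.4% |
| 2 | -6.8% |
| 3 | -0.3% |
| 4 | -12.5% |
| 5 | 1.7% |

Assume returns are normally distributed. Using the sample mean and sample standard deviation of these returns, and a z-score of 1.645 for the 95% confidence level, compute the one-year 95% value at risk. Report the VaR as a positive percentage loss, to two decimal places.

13.89

r̄ = (-5.4 − 6.8 − 0.3 − 12.5 + 1.7) / 5 = -23.30 / 5 = -4.6600%
Σ(r − r̄)² = 126.0520; sample σ = √(126.0520/4) = 5.6136%
VaR = −(r̄ − z·σ) = −(-4.6600 − 1.645 × 5.6136) = −(-13.8944) = 13.8944%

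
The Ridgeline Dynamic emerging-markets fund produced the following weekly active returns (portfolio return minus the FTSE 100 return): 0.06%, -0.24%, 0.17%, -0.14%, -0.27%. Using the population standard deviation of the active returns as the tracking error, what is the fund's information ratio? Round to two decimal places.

-0.49

r̄ = (0.06 − 0.24 + 0.17 − 0.14 − 0.27) / 5 = -0.0840%
Population std dev = √[0.1473 / 5] = 0.1716%
IR = r̄ / tracking error = -0.0840 / 0.1716 = -0.4895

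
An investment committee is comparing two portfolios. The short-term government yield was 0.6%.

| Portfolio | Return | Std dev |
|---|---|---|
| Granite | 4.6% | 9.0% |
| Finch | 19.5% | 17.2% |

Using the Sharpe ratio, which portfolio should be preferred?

Granite: Sharpe ratio = (4.6% − 0.6%) / 9.0% = 0.444
Finch: Sharpe ratio = (19.5% − 0.6%) / 17.2% = 1.099
Highest: Finch (1.099).

Finch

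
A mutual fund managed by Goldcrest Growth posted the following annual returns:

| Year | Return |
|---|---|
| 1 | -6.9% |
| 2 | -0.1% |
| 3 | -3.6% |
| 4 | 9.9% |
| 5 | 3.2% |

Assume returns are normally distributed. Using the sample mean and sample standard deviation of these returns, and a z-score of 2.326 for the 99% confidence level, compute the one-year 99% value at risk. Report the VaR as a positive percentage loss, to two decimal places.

Mean return r̄ = 2.50 / 5 = 0.5000%
Σ(r − r̄)² = (-6.9 − 0.5000)² + (-0.1 − 0.5000)² + … = 167.5800
sample σ = √(167.5800 / 4) = √41.8950 = 6.4726%
VaR = −(r̄ − z·σ) = −(0.5000 − 2.326 × 6.4726) = −(-14.5553) = 14.5553%

14.56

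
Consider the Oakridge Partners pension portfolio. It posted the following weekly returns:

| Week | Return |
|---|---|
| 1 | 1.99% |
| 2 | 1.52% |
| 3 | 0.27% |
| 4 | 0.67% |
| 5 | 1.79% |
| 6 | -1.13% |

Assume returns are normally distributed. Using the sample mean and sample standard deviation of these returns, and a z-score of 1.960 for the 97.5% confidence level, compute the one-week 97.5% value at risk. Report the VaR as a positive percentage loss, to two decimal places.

1.45

r̄ = (1.99 + 1.52 + 0.27 + 0.67 + 1.79 − 1.13) / 6 = 0.8517%
Sample std dev = √[6.9213 / 5] = 1.1765%
VaR = −(r̄ − z·σ) = −(0.8517 − 1.960 × 1.1765) = −(-1.4542) = 1.4542%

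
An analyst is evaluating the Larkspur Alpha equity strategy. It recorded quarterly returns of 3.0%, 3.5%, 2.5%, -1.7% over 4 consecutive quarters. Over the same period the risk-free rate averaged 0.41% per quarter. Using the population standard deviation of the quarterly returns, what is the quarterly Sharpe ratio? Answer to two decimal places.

0.69

Mean return r̄ = 7.30 / 4 = 1.8250%
Population σ = √[Σ(r − r̄)² / 4] = √[17.0675 / 4] = √4.2669 = 2.0656%
Sharpe = (r̄ − rf) / σ = (1.8250 − 0.41) / 2.0656 = 1.4150 / 2.0656 = 0.6850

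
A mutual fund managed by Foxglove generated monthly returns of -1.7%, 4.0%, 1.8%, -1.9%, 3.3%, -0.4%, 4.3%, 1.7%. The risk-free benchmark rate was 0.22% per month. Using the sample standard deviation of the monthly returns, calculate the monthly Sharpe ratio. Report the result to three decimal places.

0.472

Mean return r̄ = 11.10 / 8 = 1.3875%
Σ(r − r̄)² = (-1.7 − 1.3875)² + (4 − 1.3875)² + … = 42.7688
sample σ = √(42.7688 / 7) = √6.1098 = 2.4718%
Sharpe = (r̄ − rf) / σ = (1.3875 − 0.22) / 2.4718 = 1.1675 / 2.4718 = 0.4723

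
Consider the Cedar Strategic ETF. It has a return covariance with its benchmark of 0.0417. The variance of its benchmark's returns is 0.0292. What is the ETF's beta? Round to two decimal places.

1.43

β = Cov(Rp, Rm) / Var(Rm) = 0.0417 / 0.0292 = 1.4281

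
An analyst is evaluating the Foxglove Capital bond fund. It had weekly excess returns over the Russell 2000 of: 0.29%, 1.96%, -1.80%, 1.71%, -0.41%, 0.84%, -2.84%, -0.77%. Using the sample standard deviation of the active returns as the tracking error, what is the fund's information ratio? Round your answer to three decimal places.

-0.076

Mean return r̄ = -1.020 / 8 = -0.1275%
Sample std dev = √[19.4920 / 7] = 1.6687%
IR = r̄ / tracking error = -0.1275 / 1.6687 = -0.0764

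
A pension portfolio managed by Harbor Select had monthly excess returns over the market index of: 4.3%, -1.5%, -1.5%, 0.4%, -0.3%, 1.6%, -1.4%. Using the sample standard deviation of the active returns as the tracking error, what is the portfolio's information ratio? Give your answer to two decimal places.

Mean return r̄ = 1.60 / 7 = 0.2286%
Σ(r − r̄)² = (4.3 − 0.2286)² + (-1.5 − 0.2286)² + … = 27.3943
sample σ = √(27.3943 / 6) = √4.5657 = 2.1367%
IR = r̄ / tracking error = 0.2286 / 2.1367 = 0.1070

0.11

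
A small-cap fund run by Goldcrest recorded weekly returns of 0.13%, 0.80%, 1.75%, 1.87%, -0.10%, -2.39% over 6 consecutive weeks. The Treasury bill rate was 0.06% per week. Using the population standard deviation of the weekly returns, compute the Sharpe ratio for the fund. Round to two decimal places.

r̄ = (0.13 + 0.8 + 1.75 + 1.87 − 0.1 − 2.39) / 6 = 0.3433%
Population std dev = √[12.2311 / 6] = 1.4278%
Sharpe = (r̄ − rf) / σ = (0.3433 − 0.06) / 1.4278 = 0.2833 / 1.4278 = 0.1984

0.20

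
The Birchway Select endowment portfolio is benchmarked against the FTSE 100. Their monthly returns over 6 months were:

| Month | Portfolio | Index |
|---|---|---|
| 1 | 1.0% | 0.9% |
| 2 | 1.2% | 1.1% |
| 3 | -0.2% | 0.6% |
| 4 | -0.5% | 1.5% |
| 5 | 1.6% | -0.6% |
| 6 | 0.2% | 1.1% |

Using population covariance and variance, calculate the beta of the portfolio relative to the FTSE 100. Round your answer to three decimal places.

r̄p = 0.5500%,  r̄m = 0.7667%
Cov = Σ(rp − r̄p)(rm − r̄m) / 6 = -0.3200
Var(rm) = Σ(rm − r̄m)² / 6 = 0.4456
β = Cov / Var = -0.3200 / 0.4456 = -0.7181

-0.718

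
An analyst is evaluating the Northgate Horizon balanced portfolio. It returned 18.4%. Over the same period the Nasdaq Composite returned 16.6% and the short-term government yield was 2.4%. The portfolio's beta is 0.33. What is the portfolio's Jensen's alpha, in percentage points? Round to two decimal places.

CAPM expected return = Rf + β(Rm − Rf) = 2.4% + 0.33 × (16.6% − 2.4%) = 2.4 + 0.33 × 14.20 = 7.0860%
Jensen's α = Rp − E[R] = 18.4% − 7.0860% = 11.3140

11.31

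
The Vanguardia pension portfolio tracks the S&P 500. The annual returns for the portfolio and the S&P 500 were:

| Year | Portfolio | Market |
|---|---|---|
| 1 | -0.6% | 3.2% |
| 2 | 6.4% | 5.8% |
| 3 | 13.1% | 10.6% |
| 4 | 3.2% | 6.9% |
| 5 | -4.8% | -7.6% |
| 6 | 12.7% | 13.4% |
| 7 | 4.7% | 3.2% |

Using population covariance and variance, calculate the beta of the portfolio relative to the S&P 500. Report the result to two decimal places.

0.89

r̄p = 4.9571%,  r̄m = 5.0714%
Cov = Σ(rp − r̄p)(rm − r̄m) / 7 = 34.5516
Var(rm) = Σ(rm − r̄m)² / 7 = 38.7678
β = Cov / Var = 34.5516 / 38.7678 = 0.8912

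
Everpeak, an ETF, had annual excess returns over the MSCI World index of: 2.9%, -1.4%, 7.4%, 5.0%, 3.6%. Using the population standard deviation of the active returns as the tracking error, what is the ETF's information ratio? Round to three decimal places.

1.210

r̄ = (2.9 − 1.4 + 7.4 + 5 + 3.6) / 5 = 3.5000%
Σ(r − r̄)² = (2.9 − 3.5000)² + (-1.4 − 3.5000)² + … = 41.8400
σ = √[41.8400 / 5] = 2.8927%
IR = r̄ / tracking error = 3.5000 / 2.8927 = 1.2099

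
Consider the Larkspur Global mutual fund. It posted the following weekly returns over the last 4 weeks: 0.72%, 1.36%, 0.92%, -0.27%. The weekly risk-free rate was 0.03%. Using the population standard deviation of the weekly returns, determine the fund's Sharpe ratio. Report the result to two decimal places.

Mean return μ = 2.730 / 4 = 0.6825%
Population std dev = √[1.4241 / 4] = 0.5967%
Sharpe = (μ − rf) / σ = (0.6825 − 0.03) / 0.5967 = 0.6525 / 0.5967 = 1.0935

1.09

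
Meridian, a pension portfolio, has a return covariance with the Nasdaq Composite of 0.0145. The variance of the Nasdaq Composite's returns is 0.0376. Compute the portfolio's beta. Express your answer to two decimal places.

0.39

β = Cov(Rp, Rm) / Var(Rm) = 0.0145 / 0.0376 = 0.3856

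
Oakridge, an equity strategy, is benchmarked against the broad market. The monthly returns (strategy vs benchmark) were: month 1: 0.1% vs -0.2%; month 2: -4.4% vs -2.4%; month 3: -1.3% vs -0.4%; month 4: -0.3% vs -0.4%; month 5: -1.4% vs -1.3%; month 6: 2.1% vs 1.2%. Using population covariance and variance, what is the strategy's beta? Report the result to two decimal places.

1.73

r̄p = -0.8667%,  r̄m = -0.5833%
Cov = Σ(rp − r̄p)(rm − r̄m) / 6 = 2.0811
Var(rm) = Σ(rm − r̄m)² / 6 = 1.2014
β = Cov / Var = 2.0811 / 1.2014 = 1.7322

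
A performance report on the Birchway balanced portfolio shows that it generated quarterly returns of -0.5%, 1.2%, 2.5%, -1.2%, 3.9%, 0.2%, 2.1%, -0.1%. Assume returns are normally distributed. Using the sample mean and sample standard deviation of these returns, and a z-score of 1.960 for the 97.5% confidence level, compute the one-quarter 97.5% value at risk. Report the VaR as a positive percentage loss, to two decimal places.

r̄ = (-0.5 + 1.2 + 2.5 − 1.2 + 3.9 + 0.2 + 2.1 − 0.1) / 8 = 1.0125%
Σ(r − r̄)² = (-0.5 − 1.0125)² + (1.2 − 1.0125)² + (2.5 − 1.0125)² + … = 20.8488
σ = √[20.8488 / 7] = 1.7258%
VaR = −(r̄ − z·σ) = −(1.0125 − 1.960 × 1.7258) = −(-2.3701) = 2.3701%

2.37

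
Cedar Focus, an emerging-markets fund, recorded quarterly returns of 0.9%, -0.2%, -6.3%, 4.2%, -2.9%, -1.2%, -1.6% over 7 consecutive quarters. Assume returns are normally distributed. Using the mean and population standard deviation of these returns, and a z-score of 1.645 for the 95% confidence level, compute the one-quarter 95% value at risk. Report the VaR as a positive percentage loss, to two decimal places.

Mean return μ = -7.10 / 7 = -1.0143%
Σ(r − μ)² = 63.3886; population σ = √(63.3886/7) = 3.0092%
VaR = −(μ − z·σ) = −(-1.0143 − 1.645 × 3.0092) = −(-5.9644) = 5.9644%

5.96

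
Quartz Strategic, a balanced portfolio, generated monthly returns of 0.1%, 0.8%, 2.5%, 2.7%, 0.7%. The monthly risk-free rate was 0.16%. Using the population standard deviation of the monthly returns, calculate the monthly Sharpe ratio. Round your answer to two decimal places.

Mean return r̄ = 6.80 / 5 = 1.3600%
Σ(r − r̄)² = (0.1 − 1.3600)² + (0.8 − 1.3600)² + (2.5 − 1.3600)² + … = 5.4320
σ = √[5.4320 / 5] = 1.0423%
Sharpe = (r̄ − rf) / σ = (1.3600 − 0.16) / 1.0423 = 1.2000 / 1.0423 = 1.1513

1.15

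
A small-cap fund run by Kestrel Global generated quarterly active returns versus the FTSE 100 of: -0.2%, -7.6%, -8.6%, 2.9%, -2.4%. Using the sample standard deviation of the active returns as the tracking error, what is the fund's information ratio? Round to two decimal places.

-0.65

r̄ = (-0.2 − 7.6 − 8.6 + 2.9 − 2.4) / 5 = -15.90 / 5 = -3.1800%
Σ(r − r̄)² = (-0.2 − (-3.1800))² + (-7.6 − (-3.1800))² + (-8.6 − (-3.1800))² + … = 95.3680
σ = √[95.3680 / 4] = 4.8828%
IR = r̄ / tracking error = -3.1800 / 4.8828 = -0.6513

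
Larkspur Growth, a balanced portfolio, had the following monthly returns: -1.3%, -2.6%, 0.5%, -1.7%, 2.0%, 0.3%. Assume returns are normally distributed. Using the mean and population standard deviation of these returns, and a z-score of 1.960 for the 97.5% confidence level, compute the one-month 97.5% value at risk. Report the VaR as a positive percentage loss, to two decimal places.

Mean return μ = -2.80 / 6 = -0.4667%
Σ(r − μ)² = (-1.3 − (-0.4667))² + (-2.6 − (-0.4667))² + (0.5 − (-0.4667))² + … = 14.3733
population σ = √(14.3733 / 6) = √2.3956 = 1.5478%
VaR = −(μ − z·σ) = −(-0.4667 − 1.960 × 1.5478) = −(-3.5004) = 3.5004%

3.50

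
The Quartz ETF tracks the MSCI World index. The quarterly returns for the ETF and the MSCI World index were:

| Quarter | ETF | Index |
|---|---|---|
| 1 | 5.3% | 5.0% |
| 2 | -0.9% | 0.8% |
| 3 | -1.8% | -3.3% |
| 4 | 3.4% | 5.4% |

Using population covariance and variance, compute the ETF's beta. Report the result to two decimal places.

r̄p = 1.5000%,  r̄m = 1.9750%
Cov = Σ(rp − r̄p)(rm − r̄m) / 4 = 9.5575
Var(rm) = Σ(rm − r̄m)² / 4 = 12.5219
β = Cov / Var = 9.5575 / 12.5219 = 0.7633

0.76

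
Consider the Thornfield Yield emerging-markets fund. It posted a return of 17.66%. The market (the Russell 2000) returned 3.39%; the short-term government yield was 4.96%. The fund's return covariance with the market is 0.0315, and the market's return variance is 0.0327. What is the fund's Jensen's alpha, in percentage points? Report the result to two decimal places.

14.21

β = Cov / Var = 0.0315 / 0.0327 = 0.9633
E[R] = Rf + β(Rm − Rf) = 4.96% + 0.9633 × (3.39% − 4.96%) = 3.4476%
α = Rp − E[R] = 17.66% − 3.4476% = 14.2124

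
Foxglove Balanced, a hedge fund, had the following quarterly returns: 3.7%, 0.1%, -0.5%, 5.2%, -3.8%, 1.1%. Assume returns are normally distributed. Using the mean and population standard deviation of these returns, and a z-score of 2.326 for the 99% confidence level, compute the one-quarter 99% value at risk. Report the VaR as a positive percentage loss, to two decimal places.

r̄ = (3.7 + 0.1 − 0.5 + 5.2 − 3.8 + 1.1) / 6 = 0.9667%
Σ(r − r̄)² = (3.7 − 0.9667)² + (0.1 − 0.9667)² + (-0.5 − 0.9667)² + … = 51.0333
population σ = √(51.0333 / 6) = √8.5056 = 2.9164%
VaR = −(r̄ − z·σ) = −(0.9667 − 2.326 × 2.9164) = −(-5.8168) = 5.8168%

5.82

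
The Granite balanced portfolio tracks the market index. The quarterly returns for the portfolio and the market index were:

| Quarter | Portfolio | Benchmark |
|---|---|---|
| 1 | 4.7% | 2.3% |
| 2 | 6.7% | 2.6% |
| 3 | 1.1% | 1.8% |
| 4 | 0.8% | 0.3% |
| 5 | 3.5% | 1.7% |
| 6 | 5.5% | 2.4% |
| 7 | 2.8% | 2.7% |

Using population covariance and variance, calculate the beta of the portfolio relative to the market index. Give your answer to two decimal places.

1.87

r̄p = 3.5857%,  r̄m = 1.9714%
Cov = Σ(rp − r̄p)(rm − r̄m) / 7 = 1.0967
Var(rm) = Σ(rm − r̄m)² / 7 = 0.5878
β = Cov / Var = 1.0967 / 0.5878 = 1.8658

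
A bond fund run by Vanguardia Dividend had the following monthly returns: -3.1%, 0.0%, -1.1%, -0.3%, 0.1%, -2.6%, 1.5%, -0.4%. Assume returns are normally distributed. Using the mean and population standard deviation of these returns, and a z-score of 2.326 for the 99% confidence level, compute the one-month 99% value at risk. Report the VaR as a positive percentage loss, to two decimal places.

4.00

Mean return r̄ = -5.90 / 8 = -0.7375%
Σ(r − r̄)² = (-3.1 − (-0.7375))² + (0 − (-0.7375))² + … = 15.7388
σ = √[15.7388 / 8] = 1.4026%
VaR = −(r̄ − z·σ) = −(-0.7375 − 2.326 × 1.4026) = −(-3.9999) = 3.9999%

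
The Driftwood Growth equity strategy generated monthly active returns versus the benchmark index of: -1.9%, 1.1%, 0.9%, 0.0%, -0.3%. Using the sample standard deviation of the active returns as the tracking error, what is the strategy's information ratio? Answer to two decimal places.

-0.03

μ = (-1.9 + 1.1 + 0.9 + 0 − 0.3) / 5 = -0.20 / 5 = -0.0400%
Sample σ = √[Σ(r − μ)² / 4] = √[5.7120 / 4] = √1.4280 = 1.1950%
IR = μ / tracking error = -0.0400 / 1.1950 = -0.0335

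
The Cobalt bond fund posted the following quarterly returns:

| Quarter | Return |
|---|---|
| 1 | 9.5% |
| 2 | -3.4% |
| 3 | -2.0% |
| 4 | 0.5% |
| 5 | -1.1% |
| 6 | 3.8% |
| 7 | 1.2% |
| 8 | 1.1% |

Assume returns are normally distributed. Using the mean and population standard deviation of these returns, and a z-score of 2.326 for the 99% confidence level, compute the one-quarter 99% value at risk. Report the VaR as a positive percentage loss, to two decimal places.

7.54

r̄ = (9.5 − 3.4 − 2 + 0.5 − 1.1 + 3.8 + 1.2 + 1.1) / 8 = 9.60 / 8 = 1.2000%
Σ(r − r̄)² = (9.5 − 1.2000)² + (-3.4 − 1.2000)² + … = 112.8400
population σ = √(112.8400 / 8) = √14.1050 = 3.7557%
VaR = −(r̄ − z·σ) = −(1.2000 − 2.326 × 3.7557) = −(-7.5358) = 7.5358%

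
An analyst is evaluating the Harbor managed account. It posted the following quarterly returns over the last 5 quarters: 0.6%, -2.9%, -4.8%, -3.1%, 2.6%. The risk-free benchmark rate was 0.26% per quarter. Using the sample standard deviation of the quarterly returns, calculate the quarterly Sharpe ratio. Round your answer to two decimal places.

Mean return r̄ = -7.60 / 5 = -1.5200%
Σ(r − r̄)² = (0.6 − (-1.5200))² + (-2.9 − (-1.5200))² + (-4.8 − (-1.5200))² + … = 36.6280
σ = √[36.6280 / 4] = 3.0261%
Sharpe = (r̄ − rf) / σ = (-1.5200 − 0.26) / 3.0261 = -1.7800 / 3.0261 = -0.5882

-0.59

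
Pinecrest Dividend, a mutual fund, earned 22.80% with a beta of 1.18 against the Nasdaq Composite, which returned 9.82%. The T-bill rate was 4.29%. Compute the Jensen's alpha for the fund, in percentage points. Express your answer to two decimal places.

11.98

CAPM expected return = Rf + β(Rm − Rf) = 4.29% + 1.18 × (9.82% − 4.29%) = 4.29 + 1.18 × 5.53 = 10.8154%
Jensen's α = Rp − E[R] = 22.80% − 10.8154% = 11.9846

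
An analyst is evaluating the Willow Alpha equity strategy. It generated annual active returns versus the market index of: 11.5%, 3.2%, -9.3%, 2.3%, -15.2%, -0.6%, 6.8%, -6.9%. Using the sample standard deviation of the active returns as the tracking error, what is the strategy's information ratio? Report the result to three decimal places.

-0.116

r̄ = (11.5 + 3.2 − 9.3 + 2.3 − 15.2 − 0.6 + 6.8 − 6.9) / 8 = -1.0250%
Σ(r − r̄)² = (11.5 − (-1.0250))² + (3.2 − (-1.0250))² + … = 551.1150
sample σ = √(551.1150 / 7) = √78.7307 = 8.8730%
IR = r̄ / tracking error = -1.0250 / 8.8730 = -0.1155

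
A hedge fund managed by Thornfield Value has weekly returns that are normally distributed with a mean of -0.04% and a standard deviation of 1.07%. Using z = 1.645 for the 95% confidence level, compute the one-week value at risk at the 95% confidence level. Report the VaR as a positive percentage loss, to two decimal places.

1.80

VaR (as % loss) = −(μ − z·σ) = −(-0.04% − 1.645 × 1.07%) = −(-1.80015%) = 1.80015%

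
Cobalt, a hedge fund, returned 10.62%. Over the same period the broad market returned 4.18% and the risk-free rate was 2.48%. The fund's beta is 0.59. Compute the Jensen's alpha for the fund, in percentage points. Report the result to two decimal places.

CAPM expected return = Rf + β(Rm − Rf) = 2.48% + 0.59 × (4.18% − 2.48%) = 2.48 + 0.59 × 1.70 = 3.4830%
Jensen's α = Rp − E[R] = 10.62% − 3.4830% = 7.1370

7.14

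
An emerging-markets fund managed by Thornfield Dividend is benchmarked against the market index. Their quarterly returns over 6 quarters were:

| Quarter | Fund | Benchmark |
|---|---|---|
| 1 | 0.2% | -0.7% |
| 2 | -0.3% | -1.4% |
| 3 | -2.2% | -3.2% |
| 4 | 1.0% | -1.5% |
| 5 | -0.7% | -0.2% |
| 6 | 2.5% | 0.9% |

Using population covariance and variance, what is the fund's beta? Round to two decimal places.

0.91

r̄p = 0.0833%,  r̄m = -1.0167%
Cov = Σ(rp − r̄p)(rm − r̄m) / 6 = 1.4531
Var(rm) = Σ(rm − r̄m)² / 6 = 1.5981
β = Cov / Var = 1.4531 / 1.5981 = 0.9093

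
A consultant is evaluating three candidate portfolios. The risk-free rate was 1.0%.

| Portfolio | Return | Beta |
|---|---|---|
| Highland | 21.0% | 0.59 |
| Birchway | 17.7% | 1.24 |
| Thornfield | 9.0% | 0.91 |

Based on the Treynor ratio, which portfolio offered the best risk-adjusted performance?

Highland: Treynor = (21.0% − 1.0%) / 0.59 = 33.898
Birchway: Treynor = (17.7% − 1.0%) / 1.24 = 13.468
Thornfield: Treynor = (9.0% − 1.0%) / 0.91 = 8.791
Highest: Highland (33.898).

Highland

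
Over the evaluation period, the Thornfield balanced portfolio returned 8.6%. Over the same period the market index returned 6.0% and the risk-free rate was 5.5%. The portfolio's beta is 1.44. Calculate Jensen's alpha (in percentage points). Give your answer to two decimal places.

CAPM expected return = Rf + β(Rm − Rf) = 5.5% + 1.44 × (6.0% − 5.5%) = 5.5 + 1.44 × 0.50 = 6.2200%
Jensen's α = Rp − E[R] = 8.6% − 6.2200% = 2.3800

2.38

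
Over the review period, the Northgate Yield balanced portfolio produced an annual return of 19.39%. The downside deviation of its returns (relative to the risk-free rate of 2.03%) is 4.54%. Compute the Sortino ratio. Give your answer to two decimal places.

Sortino = (Rp − Rf) / σd = (19.39% − 2.03%) / 4.54% = 17.36% / 4.54% = 3.8238

3.82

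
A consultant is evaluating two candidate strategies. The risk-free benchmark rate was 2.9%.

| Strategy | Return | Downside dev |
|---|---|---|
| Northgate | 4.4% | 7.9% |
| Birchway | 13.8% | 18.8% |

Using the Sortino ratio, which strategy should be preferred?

Birchway

Northgate: Sortino ratio = (4.4% − 2.9%) / 7.9% = 0.190
Birchway: Sortino ratio = (13.8% − 2.9%) / 18.8% = 0.580
Highest: Birchway (0.580).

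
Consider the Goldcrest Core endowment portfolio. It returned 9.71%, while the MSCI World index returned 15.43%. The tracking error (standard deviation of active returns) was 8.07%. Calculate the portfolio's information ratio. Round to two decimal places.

-0.71

IR = (Rp − Rb) / TE = (9.71% − 15.43%) / 8.07% = -5.72% / 8.07% = -0.7088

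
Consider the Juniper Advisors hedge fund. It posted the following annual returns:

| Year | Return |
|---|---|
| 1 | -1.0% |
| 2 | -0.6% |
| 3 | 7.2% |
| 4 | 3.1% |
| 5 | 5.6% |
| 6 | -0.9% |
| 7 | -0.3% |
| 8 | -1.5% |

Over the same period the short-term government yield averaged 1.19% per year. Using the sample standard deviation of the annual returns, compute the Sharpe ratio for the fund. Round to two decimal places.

0.08

μ = (-1 − 0.6 + 7.2 + 3.1 + 5.6 − 0.9 − 0.3 − 1.5) / 8 = 1.4500%
Sample std dev = √[80.5000 / 7] = 3.3912%
Sharpe = (μ − rf) / σ = (1.4500 − 1.19) / 3.3912 = 0.2600 / 3.3912 = 0.0767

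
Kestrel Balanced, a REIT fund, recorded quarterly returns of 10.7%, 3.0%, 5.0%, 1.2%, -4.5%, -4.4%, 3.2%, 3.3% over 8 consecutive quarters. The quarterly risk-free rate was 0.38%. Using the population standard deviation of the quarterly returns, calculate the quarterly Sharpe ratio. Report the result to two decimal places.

r̄ = (10.7 + 3 + 5 + 1.2 − 4.5 − 4.4 + 3.2 + 3.3) / 8 = 2.1875%
Population std dev = √[172.3888 / 8] = 4.6420%
Sharpe = (r̄ − rf) / σ = (2.1875 − 0.38) / 4.6420 = 1.8075 / 4.6420 = 0.3894

0.39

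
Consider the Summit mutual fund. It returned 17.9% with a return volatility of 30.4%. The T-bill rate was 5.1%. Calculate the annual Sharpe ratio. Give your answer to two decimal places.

0.42

Sharpe = (Rp − Rf) / σp = (17.9% − 5.1%) / 30.4% = 12.80% / 30.4% = 0.4211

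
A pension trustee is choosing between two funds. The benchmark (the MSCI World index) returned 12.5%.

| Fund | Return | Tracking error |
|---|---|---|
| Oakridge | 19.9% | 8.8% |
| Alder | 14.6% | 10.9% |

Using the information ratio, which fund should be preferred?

Oakridge

Oakridge: IR = (19.9% − 12.5%) / 8.8% = 0.841
Alder: IR = (14.6% − 12.5%) / 10.9% = 0.193
Highest: Oakridge (0.841).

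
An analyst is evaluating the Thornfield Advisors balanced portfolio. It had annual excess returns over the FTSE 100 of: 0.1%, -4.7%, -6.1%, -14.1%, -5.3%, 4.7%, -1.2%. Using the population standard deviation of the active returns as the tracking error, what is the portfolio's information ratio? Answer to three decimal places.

r̄ = (0.1 − 4.7 − 6.1 − 14.1 − 5.3 + 4.7 − 1.2) / 7 = -3.8000%
Σ(r − r̄)² = (0.1 − (-3.8000))² + (-4.7 − (-3.8000))² + (-6.1 − (-3.8000))² + … = 208.6600
population σ = √(208.6600 / 7) = √29.8086 = 5.4597%
IR = r̄ / tracking error = -3.8000 / 5.4597 = -0.6960

-0.696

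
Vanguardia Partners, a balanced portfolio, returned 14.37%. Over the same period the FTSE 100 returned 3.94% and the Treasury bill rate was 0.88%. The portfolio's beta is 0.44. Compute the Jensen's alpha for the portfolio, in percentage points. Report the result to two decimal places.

12.14

CAPM expected return = Rf + β(Rm − Rf) = 0.88% + 0.44 × (3.94% − 0.88%) = 0.88 + 0.44 × 3.06 = 2.2264%
Jensen's α = Rp − E[R] = 14.37% − 2.2264% = 12.1436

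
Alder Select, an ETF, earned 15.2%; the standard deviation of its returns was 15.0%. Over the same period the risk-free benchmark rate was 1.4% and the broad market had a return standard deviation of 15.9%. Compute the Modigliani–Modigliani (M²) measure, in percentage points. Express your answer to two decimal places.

Sharpe = (Rp − Rf) / σp = (15.2% − 1.4%) / 15.0% = 0.9200
M² = Rf + Sharpe × σm = 1.4% + 0.9200 × 15.9% = 16.0280%

16.03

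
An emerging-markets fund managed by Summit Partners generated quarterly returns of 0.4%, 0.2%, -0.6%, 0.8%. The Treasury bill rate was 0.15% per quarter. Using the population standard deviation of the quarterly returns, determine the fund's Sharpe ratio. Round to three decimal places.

0.098

r̄ = (0.4 + 0.2 − 0.6 + 0.8) / 4 = 0.2000%
Σ(r − r̄)² = 1.0400; population σ = √(1.0400/4) = 0.5099%
Sharpe = (r̄ − rf) / σ = (0.2000 − 0.15) / 0.5099 = 0.0500 / 0.5099 = 0.0981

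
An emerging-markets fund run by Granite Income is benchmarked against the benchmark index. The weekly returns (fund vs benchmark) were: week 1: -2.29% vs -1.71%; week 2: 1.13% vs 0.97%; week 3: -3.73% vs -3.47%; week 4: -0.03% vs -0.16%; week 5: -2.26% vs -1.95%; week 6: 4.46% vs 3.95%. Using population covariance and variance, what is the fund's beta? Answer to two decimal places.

r̄p = -0.4533%,  r̄m = -0.3950%
Cov = Σ(rp − r̄p)(rm − r̄m) / 6 = 6.4849
Var(rm) = Σ(rm − r̄m)² / 6 = 5.7334
β = Cov / Var = 6.4849 / 5.7334 = 1.1311

1.13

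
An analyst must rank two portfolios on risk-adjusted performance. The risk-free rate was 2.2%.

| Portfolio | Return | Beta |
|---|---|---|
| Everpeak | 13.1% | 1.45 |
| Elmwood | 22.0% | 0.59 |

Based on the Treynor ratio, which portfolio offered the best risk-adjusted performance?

Everpeak: Treynor = (13.1% − 2.2%) / 1.45 = 7.517
Elmwood: Treynor = (22.0% − 2.2%) / 0.59 = 33.559
Highest: Elmwood (33.559).

Elmwood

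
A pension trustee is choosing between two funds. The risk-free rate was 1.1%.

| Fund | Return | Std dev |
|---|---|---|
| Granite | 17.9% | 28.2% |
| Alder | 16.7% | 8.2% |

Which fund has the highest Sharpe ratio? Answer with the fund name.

Granite: Sharpe ratio = (17.9% − 1.1%) / 28.2% = 0.596
Alder: Sharpe ratio = (16.7% − 1.1%) / 8.2% = 1.902
Highest: Alder (1.902).

Alder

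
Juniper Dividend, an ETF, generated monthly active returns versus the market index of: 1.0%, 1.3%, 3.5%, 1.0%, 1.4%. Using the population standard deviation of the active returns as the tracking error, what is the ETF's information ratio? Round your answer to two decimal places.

r̄ = (1 + 1.3 + 3.5 + 1 + 1.4) / 5 = 8.20 / 5 = 1.6400%
Population σ = √[Σ(r − r̄)² / 5] = √[4.4520 / 5] = √0.8904 = 0.9436%
IR = r̄ / tracking error = 1.6400 / 0.9436 = 1.7380

1.74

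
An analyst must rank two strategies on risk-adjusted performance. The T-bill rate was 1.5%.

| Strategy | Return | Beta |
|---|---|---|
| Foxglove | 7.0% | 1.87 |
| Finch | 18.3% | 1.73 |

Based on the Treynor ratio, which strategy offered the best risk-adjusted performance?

Finch

Foxglove: Treynor = (7.0% − 1.5%) / 1.87 = 2.941
Finch: Treynor = (18.3% − 1.5%) / 1.73 = 9.711
Highest: Finch (9.711).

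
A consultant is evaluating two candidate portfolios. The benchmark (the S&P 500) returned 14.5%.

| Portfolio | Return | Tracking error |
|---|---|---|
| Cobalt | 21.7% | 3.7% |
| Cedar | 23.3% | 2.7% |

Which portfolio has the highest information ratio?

Cobalt: IR = (21.7% − 14.5%) / 3.7% = 1.946
Cedar: IR = (23.3% − 14.5%) / 2.7% = 3.259
Highest: Cedar (3.259).

Cedar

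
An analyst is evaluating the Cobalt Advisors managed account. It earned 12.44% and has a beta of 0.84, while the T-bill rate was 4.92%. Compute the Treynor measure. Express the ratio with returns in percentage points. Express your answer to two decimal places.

8.95

Treynor = (Rp − Rf) / β = (12.44% − 4.92%) / 0.84 = 7.52 / 0.84 = 8.9524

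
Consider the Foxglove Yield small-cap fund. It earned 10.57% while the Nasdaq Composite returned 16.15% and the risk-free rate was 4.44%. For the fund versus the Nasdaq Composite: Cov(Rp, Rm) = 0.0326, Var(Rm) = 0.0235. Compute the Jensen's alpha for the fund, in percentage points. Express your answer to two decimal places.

-10.11

β = Cov / Var = 0.0326 / 0.0235 = 1.3872
E[R] = Rf + β(Rm − Rf) = 4.44% + 1.3872 × (16.15% − 4.44%) = 20.6841%
α = Rp − E[R] = 10.57% − 20.6841% = -10.1141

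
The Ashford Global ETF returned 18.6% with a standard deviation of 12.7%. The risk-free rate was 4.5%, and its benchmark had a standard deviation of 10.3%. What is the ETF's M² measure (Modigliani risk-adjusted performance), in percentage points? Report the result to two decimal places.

15.94

Sharpe = (Rp − Rf) / σp = (18.6% − 4.5%) / 12.7% = 1.1102
M² = Rf + Sharpe × σm = 4.5% + 1.1102 × 10.3% = 15.9351%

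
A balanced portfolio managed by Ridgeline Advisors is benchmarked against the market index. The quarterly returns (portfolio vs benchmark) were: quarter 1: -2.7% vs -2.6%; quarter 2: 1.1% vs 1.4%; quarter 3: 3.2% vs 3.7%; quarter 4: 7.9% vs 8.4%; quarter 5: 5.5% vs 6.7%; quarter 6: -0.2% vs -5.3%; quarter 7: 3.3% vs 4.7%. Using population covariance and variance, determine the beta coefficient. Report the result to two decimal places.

r̄p = 2.5857%,  r̄m = 2.4286%
Cov = Σ(rp − r̄p)(rm − r̄m) / 7 = 13.7461
Var(rm) = Σ(rm − r̄m)² / 7 = 20.9649
β = Cov / Var = 13.7461 / 20.9649 = 0.6557

0.66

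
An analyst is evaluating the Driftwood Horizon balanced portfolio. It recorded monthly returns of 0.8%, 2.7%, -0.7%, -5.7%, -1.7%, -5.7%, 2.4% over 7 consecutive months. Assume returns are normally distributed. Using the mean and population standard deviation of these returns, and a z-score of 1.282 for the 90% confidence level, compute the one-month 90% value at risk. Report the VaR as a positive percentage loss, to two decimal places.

5.27

Mean return r̄ = -7.90 / 7 = -1.1286%
Σ(r − r̄)² = (0.8 − (-1.1286))² + (2.7 − (-1.1286))² + (-0.7 − (-1.1286))² + … = 73.1343
σ = √[73.1343 / 7] = 3.2323%
VaR = −(r̄ − z·σ) = −(-1.1286 − 1.282 × 3.2323) = −(-5.2724) = 5.2724%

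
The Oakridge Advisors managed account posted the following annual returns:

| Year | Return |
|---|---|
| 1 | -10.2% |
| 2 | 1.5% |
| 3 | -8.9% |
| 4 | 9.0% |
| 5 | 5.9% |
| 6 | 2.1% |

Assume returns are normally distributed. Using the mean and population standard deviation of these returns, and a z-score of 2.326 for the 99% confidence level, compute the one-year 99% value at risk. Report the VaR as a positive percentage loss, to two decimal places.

16.70

r̄ = (-10.2 + 1.5 − 8.9 + 9 + 5.9 + 2.1) / 6 = -0.1000%
Σ(r − r̄)² = (-10.2 − (-0.1000))² + (1.5 − (-0.1000))² + … = 305.6600
population σ = √(305.6600 / 6) = √50.9433 = 7.1375%
VaR = −(r̄ − z·σ) = −(-0.1000 − 2.326 × 7.1375) = −(-16.7018) = 16.7018%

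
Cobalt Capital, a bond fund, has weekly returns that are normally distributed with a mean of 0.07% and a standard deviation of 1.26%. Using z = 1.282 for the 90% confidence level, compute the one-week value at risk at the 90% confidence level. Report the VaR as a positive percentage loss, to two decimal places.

1.55

VaR (as % loss) = −(μ − z·σ) = −(0.07% − 1.282 × 1.26%) = −(-1.54532%) = 1.54532%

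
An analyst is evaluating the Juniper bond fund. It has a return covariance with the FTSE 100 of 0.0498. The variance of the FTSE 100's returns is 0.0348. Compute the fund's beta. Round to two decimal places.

1.43

β = Cov(Rp, Rm) / Var(Rm) = 0.0498 / 0.0348 = 1.4310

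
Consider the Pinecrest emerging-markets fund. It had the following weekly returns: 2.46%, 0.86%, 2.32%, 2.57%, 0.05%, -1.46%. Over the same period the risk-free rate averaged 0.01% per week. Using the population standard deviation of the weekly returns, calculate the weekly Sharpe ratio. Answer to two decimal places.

r̄ = (2.46 + 0.86 + 2.32 + 2.57 + 0.05 − 1.46) / 6 = 1.1333%
Σ(r − r̄)² = (2.46 − 1.1333)² + (0.86 − 1.1333)² + (2.32 − 1.1333)² + … = 13.2059
population σ = √(13.2059 / 6) = √2.2010 = 1.4836%
Sharpe = (r̄ − rf) / σ = (1.1333 − 0.01) / 1.4836 = 1.1233 / 1.4836 = 0.7571

0.76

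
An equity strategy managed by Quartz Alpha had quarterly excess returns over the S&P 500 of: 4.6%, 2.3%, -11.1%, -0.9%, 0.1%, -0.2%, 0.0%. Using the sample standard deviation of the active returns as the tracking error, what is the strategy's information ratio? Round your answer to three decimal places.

-0.150

Mean return r̄ = -5.20 / 7 = -0.7429%
Σ(r − r̄)² = (4.6 − (-0.7429))² + (2.3 − (-0.7429))² + (-11.1 − (-0.7429))² + … = 146.6571
sample σ = √(146.6571 / 6) = √24.4429 = 4.9440%
IR = r̄ / tracking error = -0.7429 / 4.9440 = -0.1503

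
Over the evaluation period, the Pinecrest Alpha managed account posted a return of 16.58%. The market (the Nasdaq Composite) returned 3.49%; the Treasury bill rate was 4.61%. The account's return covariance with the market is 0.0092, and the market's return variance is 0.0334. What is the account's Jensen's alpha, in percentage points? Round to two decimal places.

12.28

β = Cov / Var = 0.0092 / 0.0334 = 0.2754
E[R] = Rf + β(Rm − Rf) = 4.61% + 0.2754 × (3.49% − 4.61%) = 4.3016%
α = Rp − E[R] = 16.58% − 4.3016% = 12.2784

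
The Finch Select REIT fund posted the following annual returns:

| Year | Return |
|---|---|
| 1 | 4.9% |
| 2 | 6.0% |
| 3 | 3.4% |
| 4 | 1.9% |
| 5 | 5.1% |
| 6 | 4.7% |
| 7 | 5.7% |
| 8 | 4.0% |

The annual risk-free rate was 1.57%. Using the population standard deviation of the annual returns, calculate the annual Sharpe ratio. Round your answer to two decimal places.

r̄ = (4.9 + 6 + 3.4 + 1.9 + 5.1 + 4.7 + 5.7 + 4) / 8 = 4.4625%
Population std dev = √[12.4588 / 8] = 1.2479%
Sharpe = (r̄ − rf) / σ = (4.4625 − 1.57) / 1.2479 = 2.8925 / 1.2479 = 2.3179

2.32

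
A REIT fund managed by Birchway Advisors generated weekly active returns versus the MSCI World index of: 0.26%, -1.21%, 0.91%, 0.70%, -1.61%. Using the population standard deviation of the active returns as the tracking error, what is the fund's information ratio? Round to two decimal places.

-0.19

r̄ = (0.26 − 1.21 + 0.91 + 0.7 − 1.61) / 5 = -0.1900%
Σ(r − r̄)² = 5.2614; population σ = √(5.2614/5) = 1.0258%
IR = r̄ / tracking error = -0.1900 / 1.0258 = -0.1852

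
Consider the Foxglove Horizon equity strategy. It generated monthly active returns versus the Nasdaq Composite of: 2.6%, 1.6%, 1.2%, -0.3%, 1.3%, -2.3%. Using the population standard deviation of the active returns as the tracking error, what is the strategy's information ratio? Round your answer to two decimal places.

Mean return r̄ = 4.10 / 6 = 0.6833%
Σ(r − r̄)² = 15.0283; population σ = √(15.0283/6) = 1.5826%
IR = r̄ / tracking error = 0.6833 / 1.5826 = 0.4318

0.43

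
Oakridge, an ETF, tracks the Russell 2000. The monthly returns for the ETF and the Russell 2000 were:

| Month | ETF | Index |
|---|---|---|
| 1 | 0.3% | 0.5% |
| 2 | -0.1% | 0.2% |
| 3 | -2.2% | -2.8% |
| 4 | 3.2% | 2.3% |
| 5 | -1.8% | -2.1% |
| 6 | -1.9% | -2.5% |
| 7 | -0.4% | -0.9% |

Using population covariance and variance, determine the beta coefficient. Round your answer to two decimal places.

r̄p = -0.4143%,  r̄m = -0.7571%
Cov = Σ(rp − r̄p)(rm − r̄m) / 7 = 2.9063
Var(rm) = Σ(rm − r̄m)² / 7 = 2.9824
β = Cov / Var = 2.9063 / 2.9824 = 0.9745

0.97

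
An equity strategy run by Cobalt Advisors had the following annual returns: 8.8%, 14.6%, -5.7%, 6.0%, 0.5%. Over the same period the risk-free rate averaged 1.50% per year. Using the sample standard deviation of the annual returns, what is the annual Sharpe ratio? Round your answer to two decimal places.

0.43

Mean return μ = 24.20 / 5 = 4.8400%
Σ(r − μ)² = 242.2120; sample σ = √(242.2120/4) = 7.7816%
Sharpe = (μ − rf) / σ = (4.8400 − 1.5) / 7.7816 = 3.3400 / 7.7816 = 0.4292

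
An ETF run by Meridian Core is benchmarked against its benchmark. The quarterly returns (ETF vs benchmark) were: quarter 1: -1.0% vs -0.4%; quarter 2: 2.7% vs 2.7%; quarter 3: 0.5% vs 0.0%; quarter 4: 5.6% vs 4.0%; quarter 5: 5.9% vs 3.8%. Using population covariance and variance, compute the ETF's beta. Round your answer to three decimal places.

1.420

r̄p = 2.7400%,  r̄m = 2.0200%
Cov = Σ(rp − r̄p)(rm − r̄m) / 5 = 4.9672
Var(rm) = Σ(rm − r̄m)² / 5 = 3.4976
β = Cov / Var = 4.9672 / 3.4976 = 1.4202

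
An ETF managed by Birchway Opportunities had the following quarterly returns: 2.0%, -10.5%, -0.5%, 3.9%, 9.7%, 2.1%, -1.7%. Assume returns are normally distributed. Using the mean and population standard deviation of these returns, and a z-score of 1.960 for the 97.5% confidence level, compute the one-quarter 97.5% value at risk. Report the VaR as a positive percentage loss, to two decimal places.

μ = (2 − 10.5 − 0.5 + 3.9 + 9.7 + 2.1 − 1.7) / 7 = 5.00 / 7 = 0.7143%
Population σ = √[Σ(r − μ)² / 7] = √[227.5286 / 7] = √32.5041 = 5.7012%
VaR = −(μ − z·σ) = −(0.7143 − 1.960 × 5.7012) = −(-10.4601) = 10.4601%

10.46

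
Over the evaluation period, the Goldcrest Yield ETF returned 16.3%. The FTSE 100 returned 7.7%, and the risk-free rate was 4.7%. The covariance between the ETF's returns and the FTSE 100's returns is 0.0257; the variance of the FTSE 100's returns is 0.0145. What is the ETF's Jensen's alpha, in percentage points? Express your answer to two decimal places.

6.28

β = Cov / Var = 0.0257 / 0.0145 = 1.7724
E[R] = Rf + β(Rm − Rf) = 4.7% + 1.7724 × (7.7% − 4.7%) = 10.0172%
α = Rp − E[R] = 16.3% − 10.0172% = 6.2828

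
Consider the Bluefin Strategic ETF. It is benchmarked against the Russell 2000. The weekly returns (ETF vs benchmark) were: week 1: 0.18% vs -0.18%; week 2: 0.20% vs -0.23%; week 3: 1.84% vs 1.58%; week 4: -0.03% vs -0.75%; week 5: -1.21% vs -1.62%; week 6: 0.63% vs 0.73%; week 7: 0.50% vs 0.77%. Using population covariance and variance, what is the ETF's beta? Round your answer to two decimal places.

r̄p = 0.3014%,  r̄m = 0.0429%
Cov = Σ(rp − r̄p)(rm − r̄m) / 7 = 0.7951
Var(rm) = Σ(rm − r̄m)² / 7 = 0.9831
β = Cov / Var = 0.7951 / 0.9831 = 0.8088

0.81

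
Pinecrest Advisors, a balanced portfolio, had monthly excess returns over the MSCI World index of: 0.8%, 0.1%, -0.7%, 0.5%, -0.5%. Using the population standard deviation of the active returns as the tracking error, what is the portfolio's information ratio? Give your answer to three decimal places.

0.070

r̄ = (0.8 + 0.1 − 0.7 + 0.5 − 0.5) / 5 = 0.0400%
Σ(r − r̄)² = (0.8 − 0.0400)² + (0.1 − 0.0400)² + … = 1.6320
population σ = √(1.6320 / 5) = √0.3264 = 0.5713%
IR = r̄ / tracking error = 0.0400 / 0.5713 = 0.0700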